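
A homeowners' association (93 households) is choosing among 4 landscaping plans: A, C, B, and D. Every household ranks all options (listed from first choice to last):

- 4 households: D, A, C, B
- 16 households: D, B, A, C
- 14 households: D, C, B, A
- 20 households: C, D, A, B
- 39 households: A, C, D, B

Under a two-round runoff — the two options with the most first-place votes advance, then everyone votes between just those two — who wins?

D

Round 1 first-place votes: A 39, C 20, B 0, D 34.
A and D advance.
Runoff: A is preferred to D by 39 voters; D by 54.
D wins the runoff.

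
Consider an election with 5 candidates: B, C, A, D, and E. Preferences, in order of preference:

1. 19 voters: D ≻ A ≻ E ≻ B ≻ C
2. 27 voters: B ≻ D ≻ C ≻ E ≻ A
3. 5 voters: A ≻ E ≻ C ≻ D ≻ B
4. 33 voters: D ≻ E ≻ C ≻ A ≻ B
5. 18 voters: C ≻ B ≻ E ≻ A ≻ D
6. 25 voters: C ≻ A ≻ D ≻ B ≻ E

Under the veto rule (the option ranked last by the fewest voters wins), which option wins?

D

Last-place votes: B 38, C 19, A 27, D 18, E 25.
D is ranked last by the fewest voters, so D wins.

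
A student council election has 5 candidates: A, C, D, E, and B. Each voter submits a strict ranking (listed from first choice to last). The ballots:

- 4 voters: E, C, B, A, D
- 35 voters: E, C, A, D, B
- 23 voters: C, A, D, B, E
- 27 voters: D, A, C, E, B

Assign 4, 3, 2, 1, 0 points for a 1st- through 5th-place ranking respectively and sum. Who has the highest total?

C

A: 4·1 + 35·2 + 23·3 + 27·3 = 224
C: 4·3 + 35·3 + 23·4 + 27·2 = 263
D: 4·0 + 35·1 + 23·2 + 27·4 = 189
E: 4·4 + 35·4 + 23·0 + 27·1 = 183
B: 4·2 + 35·0 + 23·1 + 27·0 = 31
C has the highest Borda score (263).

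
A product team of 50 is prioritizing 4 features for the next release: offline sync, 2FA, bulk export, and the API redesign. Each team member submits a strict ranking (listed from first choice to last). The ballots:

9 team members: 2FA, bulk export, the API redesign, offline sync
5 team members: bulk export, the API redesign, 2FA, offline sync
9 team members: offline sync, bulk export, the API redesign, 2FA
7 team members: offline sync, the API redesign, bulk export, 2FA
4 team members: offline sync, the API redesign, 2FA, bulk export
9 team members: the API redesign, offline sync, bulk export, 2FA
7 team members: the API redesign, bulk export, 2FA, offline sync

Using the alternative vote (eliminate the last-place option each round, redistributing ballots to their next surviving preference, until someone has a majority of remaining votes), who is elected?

the API redesign

Round 1: offline sync 20, 2FA 9, bulk export 5, the API redesign 16. Eliminate bulk export.
Round 2: offline sync 20, 2FA 9, the API redesign 21. Eliminate 2FA.
Round 3: offline sync 20, the API redesign 30. The API redesign has a majority.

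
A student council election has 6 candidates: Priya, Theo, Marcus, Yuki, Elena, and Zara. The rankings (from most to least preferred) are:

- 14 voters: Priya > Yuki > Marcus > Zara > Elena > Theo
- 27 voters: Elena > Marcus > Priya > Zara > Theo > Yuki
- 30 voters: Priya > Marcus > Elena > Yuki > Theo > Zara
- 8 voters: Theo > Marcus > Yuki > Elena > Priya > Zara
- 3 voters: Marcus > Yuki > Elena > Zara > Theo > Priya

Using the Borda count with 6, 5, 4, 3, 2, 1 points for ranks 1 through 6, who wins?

Marcus

Priya: 14·6 + 27·4 + 30·6 + 8·2 + 3·1 = 391
Theo: 14·1 + 27·2 + 30·2 + 8·6 + 3·2 = 182
Marcus: 14·4 + 27·5 + 30·5 + 8·5 + 3·6 = 399
Yuki: 14·5 + 27·1 + 30·3 + 8·4 + 3·5 = 234
Elena: 14·2 + 27·6 + 30·4 + 8·3 + 3·4 = 346
Zara: 14·3 + 27·3 + 30·1 + 8·1 + 3·3 = 170
Marcus has the highest Borda score (399).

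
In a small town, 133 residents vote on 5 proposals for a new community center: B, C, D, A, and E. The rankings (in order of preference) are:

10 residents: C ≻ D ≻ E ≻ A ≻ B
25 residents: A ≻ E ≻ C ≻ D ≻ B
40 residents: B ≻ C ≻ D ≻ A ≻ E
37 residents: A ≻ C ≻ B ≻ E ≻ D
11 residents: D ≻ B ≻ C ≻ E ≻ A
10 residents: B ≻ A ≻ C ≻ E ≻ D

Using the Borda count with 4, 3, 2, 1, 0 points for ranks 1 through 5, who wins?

C

B: 10·0 + 25·0 + 40·4 + 37·2 + 11·3 + 10·4 = 307
C: 10·4 + 25·2 + 40·3 + 37·3 + 11·2 + 10·2 = 363
D: 10·3 + 25·1 + 40·2 + 37·0 + 11·4 + 10·0 = 179
A: 10·1 + 25·4 + 40·1 + 37·4 + 11·0 + 10·3 = 328
E: 10·2 + 25·3 + 40·0 + 37·1 + 11·1 + 10·1 = 153
C has the highest Borda score (363).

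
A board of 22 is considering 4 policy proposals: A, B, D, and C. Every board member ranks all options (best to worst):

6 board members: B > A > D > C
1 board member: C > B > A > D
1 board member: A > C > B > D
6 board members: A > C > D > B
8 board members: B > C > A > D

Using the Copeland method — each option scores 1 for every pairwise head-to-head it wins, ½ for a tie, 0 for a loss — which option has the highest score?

A: beats D and C; loses to B → score 2.
B: beats A, D, and C → score 3.
D: loses to A, B, and C → score 0.
C: beats D; loses to A and B → score 1.
B has the best pairwise record.

B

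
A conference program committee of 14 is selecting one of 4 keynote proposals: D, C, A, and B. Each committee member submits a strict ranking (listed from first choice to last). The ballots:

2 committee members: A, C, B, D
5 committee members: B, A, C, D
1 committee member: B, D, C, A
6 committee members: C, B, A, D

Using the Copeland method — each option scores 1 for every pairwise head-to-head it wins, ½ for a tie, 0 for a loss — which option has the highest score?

D: loses to C, A, and B → score 0.
C: beats D and B; ties A → score 2.5.
A: beats D; ties C; loses to B → score 1.5.
B: beats D and A; loses to C → score 2.
C has the best pairwise record.

C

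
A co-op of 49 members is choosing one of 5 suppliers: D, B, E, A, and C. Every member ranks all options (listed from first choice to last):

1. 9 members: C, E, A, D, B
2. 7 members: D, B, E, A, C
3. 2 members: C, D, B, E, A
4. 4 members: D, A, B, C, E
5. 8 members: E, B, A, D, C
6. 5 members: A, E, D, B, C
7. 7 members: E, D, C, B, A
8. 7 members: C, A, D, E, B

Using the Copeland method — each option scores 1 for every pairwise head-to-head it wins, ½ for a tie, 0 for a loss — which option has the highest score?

D: beats B and C; loses to E and A → score 2.
B: loses to D, E, A, and C → score 0.
E: beats D, B, A, and C → score 4.
A: beats D and B; loses to E and C → score 2.
C: beats B and A; loses to D and E → score 2.
E has the best pairwise record.

E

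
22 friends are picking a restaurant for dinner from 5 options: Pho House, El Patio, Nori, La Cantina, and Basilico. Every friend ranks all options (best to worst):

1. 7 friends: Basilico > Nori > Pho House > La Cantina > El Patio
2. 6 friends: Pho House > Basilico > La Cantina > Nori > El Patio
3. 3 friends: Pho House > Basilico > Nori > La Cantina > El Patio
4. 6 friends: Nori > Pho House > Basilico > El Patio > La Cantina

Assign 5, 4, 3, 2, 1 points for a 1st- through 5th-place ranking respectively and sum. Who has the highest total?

Pho House: 7·3 + 6·5 + 3·5 + 6·4 = 90
El Patio: 7·1 + 6·1 + 3·1 + 6·2 = 28
Nori: 7·4 + 6·2 + 3·3 + 6·5 = 79
La Cantina: 7·2 + 6·3 + 3·2 + 6·1 = 44
Basilico: 7·5 + 6·4 + 3·4 + 6·3 = 89
Pho House has the highest Borda score (90).

Pho House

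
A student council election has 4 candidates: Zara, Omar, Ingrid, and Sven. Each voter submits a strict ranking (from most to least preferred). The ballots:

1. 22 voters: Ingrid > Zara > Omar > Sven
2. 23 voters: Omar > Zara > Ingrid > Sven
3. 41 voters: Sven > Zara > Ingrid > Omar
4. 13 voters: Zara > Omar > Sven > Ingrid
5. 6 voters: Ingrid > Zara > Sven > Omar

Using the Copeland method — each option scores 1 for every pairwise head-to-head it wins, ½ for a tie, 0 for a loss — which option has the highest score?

Zara

Zara: beats Omar, Ingrid, and Sven → score 3.
Omar: beats Sven; loses to Zara and Ingrid → score 1.
Ingrid: beats Omar; loses to Zara and Sven → score 1.
Sven: beats Ingrid; loses to Zara and Omar → score 1.
Zara has the best pairwise record.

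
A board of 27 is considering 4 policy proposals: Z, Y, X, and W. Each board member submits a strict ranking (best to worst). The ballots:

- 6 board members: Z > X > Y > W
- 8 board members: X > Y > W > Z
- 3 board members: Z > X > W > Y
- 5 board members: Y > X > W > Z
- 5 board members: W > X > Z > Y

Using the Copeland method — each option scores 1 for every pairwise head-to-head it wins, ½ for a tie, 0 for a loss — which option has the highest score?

X

Z: beats Y; loses to X and W → score 1.
Y: beats W; loses to Z and X → score 1.
X: beats Z, Y, and W → score 3.
W: beats Z; loses to Y and X → score 1.
X has the best pairwise record.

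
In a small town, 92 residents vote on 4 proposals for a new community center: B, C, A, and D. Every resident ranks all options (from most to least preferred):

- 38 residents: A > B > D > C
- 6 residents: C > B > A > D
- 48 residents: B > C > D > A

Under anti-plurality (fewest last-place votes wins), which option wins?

Last-place votes: B 0, C 38, A 48, D 6.
B is ranked last by the fewest voters, so B wins.

B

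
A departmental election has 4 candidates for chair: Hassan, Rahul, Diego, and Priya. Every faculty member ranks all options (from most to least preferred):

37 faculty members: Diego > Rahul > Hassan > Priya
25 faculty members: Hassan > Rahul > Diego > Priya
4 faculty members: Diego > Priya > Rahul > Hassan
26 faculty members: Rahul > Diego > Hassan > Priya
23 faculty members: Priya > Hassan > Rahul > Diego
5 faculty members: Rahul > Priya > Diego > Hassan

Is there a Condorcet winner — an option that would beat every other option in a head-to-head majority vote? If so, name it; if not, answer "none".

Rahul vs Hassan: 72–48 for Rahul.
Rahul vs Diego: 79–41 for Rahul.
Rahul vs Priya: 93–27 for Rahul.
Rahul beats every other option head-to-head.

Rahul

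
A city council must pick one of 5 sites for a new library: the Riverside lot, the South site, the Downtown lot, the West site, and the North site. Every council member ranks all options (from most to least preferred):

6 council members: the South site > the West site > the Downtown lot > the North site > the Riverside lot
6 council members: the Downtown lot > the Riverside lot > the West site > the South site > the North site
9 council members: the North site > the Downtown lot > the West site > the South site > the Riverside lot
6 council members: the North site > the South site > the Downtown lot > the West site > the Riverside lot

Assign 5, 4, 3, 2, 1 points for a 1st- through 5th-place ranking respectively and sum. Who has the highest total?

the Downtown lot

the Riverside lot: 6·1 + 6·4 + 9·1 + 6·1 = 45
the South site: 6·5 + 6·2 + 9·2 + 6·4 = 84
the Downtown lot: 6·3 + 6·5 + 9·4 + 6·3 = 102
the West site: 6·4 + 6·3 + 9·3 + 6·2 = 81
the North site: 6·2 + 6·1 + 9·5 + 6·5 = 93
the Downtown lot has the highest Borda score (102).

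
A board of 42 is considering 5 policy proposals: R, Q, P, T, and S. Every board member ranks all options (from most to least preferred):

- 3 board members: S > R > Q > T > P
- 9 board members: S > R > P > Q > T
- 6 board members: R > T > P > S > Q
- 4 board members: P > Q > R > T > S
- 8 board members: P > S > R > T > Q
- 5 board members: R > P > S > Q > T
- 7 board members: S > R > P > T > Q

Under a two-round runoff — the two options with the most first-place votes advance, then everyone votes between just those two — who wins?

Round 1 first-place votes: R 11, Q 0, P 12, T 0, S 19.
S and P advance.
Runoff: S is preferred to P by 19 voters; P by 23.
P wins the runoff.

P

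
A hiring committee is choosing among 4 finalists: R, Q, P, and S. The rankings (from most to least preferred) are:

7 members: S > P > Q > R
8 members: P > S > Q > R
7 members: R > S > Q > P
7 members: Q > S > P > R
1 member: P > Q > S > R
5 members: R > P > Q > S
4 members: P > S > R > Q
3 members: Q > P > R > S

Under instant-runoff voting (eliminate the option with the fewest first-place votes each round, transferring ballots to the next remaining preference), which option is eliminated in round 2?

Round 1: R 12, Q 10, P 13, S 7. Eliminate S.
Round 2: R 12, Q 10, P 20. Eliminate Q.

Q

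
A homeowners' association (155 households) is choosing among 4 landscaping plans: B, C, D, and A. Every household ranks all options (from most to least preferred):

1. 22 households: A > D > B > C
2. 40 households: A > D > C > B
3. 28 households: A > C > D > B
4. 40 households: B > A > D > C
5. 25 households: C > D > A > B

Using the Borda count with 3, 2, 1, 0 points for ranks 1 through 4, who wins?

B: 22·1 + 40·0 + 28·0 + 40·3 + 25·0 = 142
C: 22·0 + 40·1 + 28·2 + 40·0 + 25·3 = 171
D: 22·2 + 40·2 + 28·1 + 40·1 + 25·2 = 242
A: 22·3 + 40·3 + 28·3 + 40·2 + 25·1 = 375
A has the highest Borda score (375).

A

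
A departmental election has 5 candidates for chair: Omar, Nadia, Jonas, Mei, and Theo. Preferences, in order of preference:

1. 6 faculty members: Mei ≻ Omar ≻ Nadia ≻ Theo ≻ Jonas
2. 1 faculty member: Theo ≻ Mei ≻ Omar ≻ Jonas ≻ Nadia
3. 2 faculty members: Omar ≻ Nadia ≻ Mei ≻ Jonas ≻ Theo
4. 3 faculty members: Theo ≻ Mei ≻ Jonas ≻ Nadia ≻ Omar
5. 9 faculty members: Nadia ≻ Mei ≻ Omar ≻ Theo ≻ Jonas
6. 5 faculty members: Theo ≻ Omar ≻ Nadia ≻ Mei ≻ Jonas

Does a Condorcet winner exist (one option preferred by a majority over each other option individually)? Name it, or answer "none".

none

Checking pairwise contests:
Mei beats Omar 19–7.
Omar beats Nadia 14–12.
Omar beats Jonas 23–3.
Nadia beats Mei 16–10.
Omar beats Theo 17–9.
Every option loses at least one head-to-head, so there is no Condorcet winner.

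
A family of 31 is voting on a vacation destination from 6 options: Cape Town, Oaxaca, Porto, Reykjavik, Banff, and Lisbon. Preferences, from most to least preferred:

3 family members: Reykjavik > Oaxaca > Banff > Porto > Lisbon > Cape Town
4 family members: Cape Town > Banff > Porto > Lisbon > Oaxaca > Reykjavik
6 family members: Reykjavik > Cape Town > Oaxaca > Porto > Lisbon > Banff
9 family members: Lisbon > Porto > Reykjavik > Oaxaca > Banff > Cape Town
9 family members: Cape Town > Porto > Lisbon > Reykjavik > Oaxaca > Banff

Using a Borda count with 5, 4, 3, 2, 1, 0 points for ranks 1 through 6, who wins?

Cape Town: 3·0 + 4·5 + 6·4 + 9·0 + 9·5 = 89
Oaxaca: 3·4 + 4·1 + 6·3 + 9·2 + 9·1 = 61
Porto: 3·2 + 4·3 + 6·2 + 9·4 + 9·4 = 102
Reykjavik: 3·5 + 4·0 + 6·5 + 9·3 + 9·2 = 90
Banff: 3·3 + 4·4 + 6·0 + 9·1 + 9·0 = 34
Lisbon: 3·1 + 4·2 + 6·1 + 9·5 + 9·3 = 89
Porto has the highest Borda score (102).

Porto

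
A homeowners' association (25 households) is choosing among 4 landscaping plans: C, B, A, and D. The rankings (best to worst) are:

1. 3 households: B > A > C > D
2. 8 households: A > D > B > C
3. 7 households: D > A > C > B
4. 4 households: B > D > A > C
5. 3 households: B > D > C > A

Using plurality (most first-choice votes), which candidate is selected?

B

First-place votes: C 0, B 10, A 8, D 7.
B has the most first-place votes.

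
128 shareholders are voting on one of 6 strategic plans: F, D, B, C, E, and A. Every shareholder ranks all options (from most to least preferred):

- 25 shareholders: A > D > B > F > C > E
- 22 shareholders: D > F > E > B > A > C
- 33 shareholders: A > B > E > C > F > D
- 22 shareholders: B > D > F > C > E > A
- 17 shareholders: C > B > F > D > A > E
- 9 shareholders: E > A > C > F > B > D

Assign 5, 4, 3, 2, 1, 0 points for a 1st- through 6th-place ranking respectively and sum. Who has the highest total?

B

F: 25·2 + 22·4 + 33·1 + 22·3 + 17·3 + 9·2 = 306
D: 25·4 + 22·5 + 33·0 + 22·4 + 17·2 + 9·0 = 332
B: 25·3 + 22·2 + 33·4 + 22·5 + 17·4 + 9·1 = 438
C: 25·1 + 22·0 + 33·2 + 22·2 + 17·5 + 9·3 = 247
E: 25·0 + 22·3 + 33·3 + 22·1 + 17·0 + 9·5 = 232
A: 25·5 + 22·1 + 33·5 + 22·0 + 17·1 + 9·4 = 365
B has the highest Borda score (438).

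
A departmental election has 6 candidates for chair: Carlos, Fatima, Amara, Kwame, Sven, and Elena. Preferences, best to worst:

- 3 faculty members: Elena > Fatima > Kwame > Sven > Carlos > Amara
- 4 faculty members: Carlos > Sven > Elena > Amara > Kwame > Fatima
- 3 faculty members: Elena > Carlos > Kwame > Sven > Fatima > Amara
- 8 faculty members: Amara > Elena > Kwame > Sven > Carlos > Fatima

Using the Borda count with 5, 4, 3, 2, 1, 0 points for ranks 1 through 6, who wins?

Carlos: 3·1 + 4·5 + 3·4 + 8·1 = 43
Fatima: 3·4 + 4·0 + 3·1 + 8·0 = 15
Amara: 3·0 + 4·2 + 3·0 + 8·5 = 48
Kwame: 3·3 + 4·1 + 3·3 + 8·3 = 46
Sven: 3·2 + 4·4 + 3·2 + 8·2 = 44
Elena: 3·5 + 4·3 + 3·5 + 8·4 = 74
Elena has the highest Borda score (74).

Elena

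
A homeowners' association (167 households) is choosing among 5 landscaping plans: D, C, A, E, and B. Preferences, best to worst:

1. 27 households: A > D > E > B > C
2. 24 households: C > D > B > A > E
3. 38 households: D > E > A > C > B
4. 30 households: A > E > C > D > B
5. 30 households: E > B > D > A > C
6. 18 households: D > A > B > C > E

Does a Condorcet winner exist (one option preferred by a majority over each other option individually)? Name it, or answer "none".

D vs C: 113–54 for D.
D vs A: 110–57 for D.
D vs E: 107–60 for D.
D vs B: 137–30 for D.
D beats every other option head-to-head.

D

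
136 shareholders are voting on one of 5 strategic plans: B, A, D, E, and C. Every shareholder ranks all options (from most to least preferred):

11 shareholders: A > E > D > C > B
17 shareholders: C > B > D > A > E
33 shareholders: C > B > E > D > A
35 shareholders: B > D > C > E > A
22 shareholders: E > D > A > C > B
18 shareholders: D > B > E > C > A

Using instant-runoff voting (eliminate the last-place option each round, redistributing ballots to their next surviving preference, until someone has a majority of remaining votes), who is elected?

C

Round 1: B 35, A 11, D 18, E 22, C 50. Eliminate A.
Round 2: B 35, D 18, E 33, C 50. Eliminate D.
Round 3: B 53, E 33, C 50. Eliminate E.
Round 4: B 53, C 83. C has a majority.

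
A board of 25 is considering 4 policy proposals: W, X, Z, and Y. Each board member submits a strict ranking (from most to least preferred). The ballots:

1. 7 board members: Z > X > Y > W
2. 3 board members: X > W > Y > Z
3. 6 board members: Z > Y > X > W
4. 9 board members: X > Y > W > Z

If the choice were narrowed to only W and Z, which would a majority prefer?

Z

Voters preferring W to Z: 12; preferring Z to W: 13.
Z wins the head-to-head.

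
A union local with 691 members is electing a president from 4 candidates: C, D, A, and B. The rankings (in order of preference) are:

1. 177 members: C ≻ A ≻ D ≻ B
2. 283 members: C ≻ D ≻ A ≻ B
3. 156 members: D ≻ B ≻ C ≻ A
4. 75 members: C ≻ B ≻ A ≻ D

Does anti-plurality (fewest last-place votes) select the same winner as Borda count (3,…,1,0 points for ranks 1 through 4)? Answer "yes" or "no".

Anti-plurality — last-place votes: C 0, D 75, A 156, B 460. Winner: C.
Borda — scores: C 1761, D 1211, A 712, B 462. Winner: C.
The two methods agree.

yes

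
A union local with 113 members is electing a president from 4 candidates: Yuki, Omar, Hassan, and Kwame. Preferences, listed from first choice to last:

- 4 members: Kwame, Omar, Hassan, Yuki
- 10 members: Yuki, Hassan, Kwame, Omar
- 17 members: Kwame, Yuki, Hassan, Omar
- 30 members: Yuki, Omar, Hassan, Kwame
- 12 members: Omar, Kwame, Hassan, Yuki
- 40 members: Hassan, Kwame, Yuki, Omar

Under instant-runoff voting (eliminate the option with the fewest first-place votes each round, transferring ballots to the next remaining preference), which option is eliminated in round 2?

Round 1: Yuki 40, Omar 12, Hassan 40, Kwame 21. Eliminate Omar.
Round 2: Yuki 40, Hassan 40, Kwame 33. Eliminate Kwame.

Kwame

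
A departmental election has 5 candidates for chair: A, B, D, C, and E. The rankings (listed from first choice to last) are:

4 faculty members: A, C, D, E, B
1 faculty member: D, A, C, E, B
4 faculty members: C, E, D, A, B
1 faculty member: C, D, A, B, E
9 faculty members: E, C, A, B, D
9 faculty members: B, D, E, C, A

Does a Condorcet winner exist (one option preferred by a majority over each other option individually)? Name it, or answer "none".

Checking pairwise contests:
D beats A 15–13.
A beats B 19–9.
B beats D 18–10.
E beats C 18–10.
D beats E 15–13.
Every option loses at least one head-to-head, so there is no Condorcet winner.

none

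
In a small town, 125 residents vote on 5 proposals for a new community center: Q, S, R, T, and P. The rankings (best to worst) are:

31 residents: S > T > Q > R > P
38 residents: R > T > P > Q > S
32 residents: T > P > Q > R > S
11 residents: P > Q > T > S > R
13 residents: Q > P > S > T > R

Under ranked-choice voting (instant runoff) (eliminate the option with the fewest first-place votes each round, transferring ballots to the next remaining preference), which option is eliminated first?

Round 1: Q 13, S 31, R 38, T 32, P 11. Eliminate P.

P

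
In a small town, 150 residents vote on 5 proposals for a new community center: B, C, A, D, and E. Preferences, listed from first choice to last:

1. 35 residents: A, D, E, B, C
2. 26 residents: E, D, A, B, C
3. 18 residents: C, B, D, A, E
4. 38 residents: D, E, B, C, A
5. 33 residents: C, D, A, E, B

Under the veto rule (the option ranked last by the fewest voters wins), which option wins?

D

Last-place votes: B 33, C 61, A 38, D 0, E 18.
D is ranked last by the fewest voters, so D wins.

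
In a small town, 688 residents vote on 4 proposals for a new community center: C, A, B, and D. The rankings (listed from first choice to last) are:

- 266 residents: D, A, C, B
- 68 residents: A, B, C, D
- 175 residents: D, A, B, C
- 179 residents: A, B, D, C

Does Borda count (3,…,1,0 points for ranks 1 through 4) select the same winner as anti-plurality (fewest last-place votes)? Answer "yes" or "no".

yes

Borda — scores: C 334, A 1623, B 669, D 1502. Winner: A.
Anti-plurality — last-place votes: C 354, A 0, B 266, D 68. Winner: A.
The two methods agree.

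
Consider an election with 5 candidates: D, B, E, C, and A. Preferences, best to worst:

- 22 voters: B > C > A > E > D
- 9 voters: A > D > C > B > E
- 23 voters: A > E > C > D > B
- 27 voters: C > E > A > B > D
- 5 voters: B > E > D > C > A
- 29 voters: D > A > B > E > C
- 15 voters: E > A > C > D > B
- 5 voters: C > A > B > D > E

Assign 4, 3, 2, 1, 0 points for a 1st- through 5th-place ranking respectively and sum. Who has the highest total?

D: 22·0 + 9·3 + 23·1 + 27·0 + 5·2 + 29·4 + 15·1 + 5·1 = 196
B: 22·4 + 9·1 + 23·0 + 27·1 + 5·4 + 29·2 + 15·0 + 5·2 = 212
E: 22·1 + 9·0 + 23·3 + 27·3 + 5·3 + 29·1 + 15·4 + 5·0 = 276
C: 22·3 + 9·2 + 23·2 + 27·4 + 5·1 + 29·0 + 15·2 + 5·4 = 293
A: 22·2 + 9·4 + 23·4 + 27·2 + 5·0 + 29·3 + 15·3 + 5·3 = 373
A has the highest Borda score (373).

A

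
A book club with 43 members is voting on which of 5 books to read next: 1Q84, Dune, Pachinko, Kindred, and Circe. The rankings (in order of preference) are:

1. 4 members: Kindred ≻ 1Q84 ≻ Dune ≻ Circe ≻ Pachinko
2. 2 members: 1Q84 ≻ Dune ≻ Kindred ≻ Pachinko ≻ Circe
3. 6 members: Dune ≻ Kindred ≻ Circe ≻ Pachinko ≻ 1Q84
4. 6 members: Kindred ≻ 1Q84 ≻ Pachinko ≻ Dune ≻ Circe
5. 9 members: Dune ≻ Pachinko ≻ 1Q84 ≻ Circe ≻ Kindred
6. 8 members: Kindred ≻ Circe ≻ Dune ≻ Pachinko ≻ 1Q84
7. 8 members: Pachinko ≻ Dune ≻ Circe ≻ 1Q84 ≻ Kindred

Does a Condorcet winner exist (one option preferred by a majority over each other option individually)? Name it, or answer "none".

Dune

Dune vs 1Q84: 31–12 for Dune.
Dune vs Pachinko: 29–14 for Dune.
Dune vs Kindred: 25–18 for Dune.
Dune vs Circe: 35–8 for Dune.
Dune beats every other option head-to-head.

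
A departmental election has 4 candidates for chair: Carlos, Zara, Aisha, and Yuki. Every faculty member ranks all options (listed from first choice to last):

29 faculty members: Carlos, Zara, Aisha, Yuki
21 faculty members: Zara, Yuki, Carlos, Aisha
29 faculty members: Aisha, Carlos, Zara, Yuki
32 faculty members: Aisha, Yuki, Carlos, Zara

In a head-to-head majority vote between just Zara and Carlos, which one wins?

Carlos

Voters preferring Zara to Carlos: 21; preferring Carlos to Zara: 90.
Carlos wins the head-to-head.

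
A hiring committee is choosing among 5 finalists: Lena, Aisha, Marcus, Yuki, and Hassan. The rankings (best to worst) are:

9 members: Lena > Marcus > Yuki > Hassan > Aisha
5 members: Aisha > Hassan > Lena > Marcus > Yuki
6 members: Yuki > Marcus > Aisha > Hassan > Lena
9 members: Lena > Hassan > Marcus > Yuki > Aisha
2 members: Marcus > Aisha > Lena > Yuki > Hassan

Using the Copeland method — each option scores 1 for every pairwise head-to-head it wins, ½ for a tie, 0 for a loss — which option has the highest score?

Lena

Lena: beats Aisha, Marcus, Yuki, and Hassan → score 4.
Aisha: loses to Lena, Marcus, Yuki, and Hassan → score 0.
Marcus: beats Aisha, Yuki, and Hassan; loses to Lena → score 3.
Yuki: beats Aisha and Hassan; loses to Lena and Marcus → score 2.
Hassan: beats Aisha; loses to Lena, Marcus, and Yuki → score 1.
Lena has the best pairwise record.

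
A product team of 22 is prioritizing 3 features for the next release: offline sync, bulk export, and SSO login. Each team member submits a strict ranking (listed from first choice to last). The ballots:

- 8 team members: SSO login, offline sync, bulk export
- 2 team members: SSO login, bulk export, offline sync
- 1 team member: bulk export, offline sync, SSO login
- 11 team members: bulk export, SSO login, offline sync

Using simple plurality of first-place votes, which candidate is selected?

First-place votes: offline sync 0, bulk export 12, SSO login 10.
bulk export has the most first-place votes.

bulk export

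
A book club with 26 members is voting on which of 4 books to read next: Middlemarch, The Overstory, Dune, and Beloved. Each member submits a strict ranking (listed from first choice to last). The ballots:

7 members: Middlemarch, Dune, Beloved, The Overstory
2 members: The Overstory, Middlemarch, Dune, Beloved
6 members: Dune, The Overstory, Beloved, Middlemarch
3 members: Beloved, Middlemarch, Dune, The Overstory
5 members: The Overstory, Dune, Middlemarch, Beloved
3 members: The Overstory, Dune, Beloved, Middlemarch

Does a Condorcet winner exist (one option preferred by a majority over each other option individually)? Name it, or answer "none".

Dune

Dune vs Middlemarch: 14–12 for Dune.
Dune vs The Overstory: 16–10 for Dune.
Dune vs Beloved: 23–3 for Dune.
Dune beats every other option head-to-head.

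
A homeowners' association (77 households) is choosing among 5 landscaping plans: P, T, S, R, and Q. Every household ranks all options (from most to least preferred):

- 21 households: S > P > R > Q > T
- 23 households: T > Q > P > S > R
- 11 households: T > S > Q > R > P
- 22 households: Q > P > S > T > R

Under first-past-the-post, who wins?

T

First-place votes: P 0, T 34, S 21, R 0, Q 22.
T has the most first-place votes.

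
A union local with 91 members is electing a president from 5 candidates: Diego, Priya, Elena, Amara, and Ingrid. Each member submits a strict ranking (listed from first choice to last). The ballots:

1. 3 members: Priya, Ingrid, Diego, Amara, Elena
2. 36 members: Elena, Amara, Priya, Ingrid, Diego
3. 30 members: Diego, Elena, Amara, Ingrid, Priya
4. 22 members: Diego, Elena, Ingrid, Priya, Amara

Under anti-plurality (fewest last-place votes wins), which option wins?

Ingrid

Last-place votes: Diego 36, Priya 30, Elena 3, Amara 22, Ingrid 0.
Ingrid is ranked last by the fewest voters, so Ingrid wins.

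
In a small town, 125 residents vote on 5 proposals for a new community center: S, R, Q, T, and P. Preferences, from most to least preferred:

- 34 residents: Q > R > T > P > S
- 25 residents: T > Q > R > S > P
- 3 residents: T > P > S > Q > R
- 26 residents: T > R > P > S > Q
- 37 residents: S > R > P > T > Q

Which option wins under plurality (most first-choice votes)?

First-place votes: S 37, R 0, Q 34, T 54, P 0.
T has the most first-place votes.

T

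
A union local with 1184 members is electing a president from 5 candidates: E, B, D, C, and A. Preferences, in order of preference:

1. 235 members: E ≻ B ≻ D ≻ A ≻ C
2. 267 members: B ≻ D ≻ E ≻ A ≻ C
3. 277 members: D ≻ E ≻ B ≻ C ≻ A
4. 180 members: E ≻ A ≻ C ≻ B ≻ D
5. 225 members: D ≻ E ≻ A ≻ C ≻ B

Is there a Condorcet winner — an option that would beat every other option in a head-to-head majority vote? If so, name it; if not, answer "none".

none

Checking pairwise contests:
D beats E 769–415.
E beats B 917–267.
B beats D 682–502.
E beats C 1184–0.
E beats A 1184–0.
Every option loses at least one head-to-head, so there is no Condorcet winner.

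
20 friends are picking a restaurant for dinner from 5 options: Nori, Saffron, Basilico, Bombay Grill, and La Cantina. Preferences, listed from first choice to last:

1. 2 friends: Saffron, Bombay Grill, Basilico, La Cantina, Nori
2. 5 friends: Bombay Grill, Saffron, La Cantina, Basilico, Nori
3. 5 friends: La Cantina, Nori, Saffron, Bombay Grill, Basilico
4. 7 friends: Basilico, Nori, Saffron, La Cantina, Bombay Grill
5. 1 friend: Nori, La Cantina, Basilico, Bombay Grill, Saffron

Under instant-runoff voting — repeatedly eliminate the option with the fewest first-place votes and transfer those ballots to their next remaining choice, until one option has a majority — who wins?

Bombay Grill

Round 1: Nori 1, Saffron 2, Basilico 7, Bombay Grill 5, La Cantina 5. Eliminate Nori.
Round 2: Saffron 2, Basilico 7, Bombay Grill 5, La Cantina 6. Eliminate Saffron.
Round 3: Basilico 7, Bombay Grill 7, La Cantina 6. Eliminate La Cantina.
Round 4: Basilico 8, Bombay Grill 12. Bombay Grill has a majority.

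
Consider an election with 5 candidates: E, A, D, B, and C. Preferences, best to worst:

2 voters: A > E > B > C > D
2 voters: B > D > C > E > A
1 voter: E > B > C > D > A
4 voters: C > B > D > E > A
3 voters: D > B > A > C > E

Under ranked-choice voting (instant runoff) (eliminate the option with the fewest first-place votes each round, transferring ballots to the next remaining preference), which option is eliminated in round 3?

D

Round 1: E 1, A 2, D 3, B 2, C 4. Eliminate E.
Round 2: A 2, D 3, B 3, C 4. Eliminate A.
Round 3: D 3, B 5, C 4. Eliminate D.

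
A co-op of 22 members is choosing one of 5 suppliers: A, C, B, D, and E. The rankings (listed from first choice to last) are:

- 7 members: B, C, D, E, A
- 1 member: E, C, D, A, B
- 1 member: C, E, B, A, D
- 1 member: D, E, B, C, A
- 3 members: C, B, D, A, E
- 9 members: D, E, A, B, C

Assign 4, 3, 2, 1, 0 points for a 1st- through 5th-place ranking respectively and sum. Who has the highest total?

D

A: 7·0 + 1·1 + 1·1 + 1·0 + 3·1 + 9·2 = 23
C: 7·3 + 1·3 + 1·4 + 1·1 + 3·4 + 9·0 = 41
B: 7·4 + 1·0 + 1·2 + 1·2 + 3·3 + 9·1 = 50
D: 7·2 + 1·2 + 1·0 + 1·4 + 3·2 + 9·4 = 62
E: 7·1 + 1·4 + 1·3 + 1·3 + 3·0 + 9·3 = 44
D has the highest Borda score (62).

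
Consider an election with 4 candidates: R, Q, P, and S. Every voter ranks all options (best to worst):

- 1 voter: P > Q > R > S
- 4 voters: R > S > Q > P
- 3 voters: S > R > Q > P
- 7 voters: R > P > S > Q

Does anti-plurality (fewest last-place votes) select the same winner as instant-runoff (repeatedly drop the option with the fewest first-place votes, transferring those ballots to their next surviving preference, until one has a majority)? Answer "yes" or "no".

Anti-plurality — last-place votes: R 0, Q 7, P 7, S 1. Winner: R.
Instant-runoff — R1 R 11, Q 0, P 1, S 3 (R winner). Winner: R.
The two methods agree.

yes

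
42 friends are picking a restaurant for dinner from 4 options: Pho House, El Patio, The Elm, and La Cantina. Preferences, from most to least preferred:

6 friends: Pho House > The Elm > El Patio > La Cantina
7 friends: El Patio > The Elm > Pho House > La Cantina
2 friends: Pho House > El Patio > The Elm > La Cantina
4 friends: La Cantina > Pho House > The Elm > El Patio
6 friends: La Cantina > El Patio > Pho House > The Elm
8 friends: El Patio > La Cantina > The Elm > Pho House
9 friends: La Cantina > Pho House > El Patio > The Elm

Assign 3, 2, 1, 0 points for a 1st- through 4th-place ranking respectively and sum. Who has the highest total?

Pho House: 6·3 + 7·1 + 2·3 + 4·2 + 6·1 + 8·0 + 9·2 = 63
El Patio: 6·1 + 7·3 + 2·2 + 4·0 + 6·2 + 8·3 + 9·1 = 76
The Elm: 6·2 + 7·2 + 2·1 + 4·1 + 6·0 + 8·1 + 9·0 = 40
La Cantina: 6·0 + 7·0 + 2·0 + 4·3 + 6·3 + 8·2 + 9·3 = 73
El Patio has the highest Borda score (76).

El Patio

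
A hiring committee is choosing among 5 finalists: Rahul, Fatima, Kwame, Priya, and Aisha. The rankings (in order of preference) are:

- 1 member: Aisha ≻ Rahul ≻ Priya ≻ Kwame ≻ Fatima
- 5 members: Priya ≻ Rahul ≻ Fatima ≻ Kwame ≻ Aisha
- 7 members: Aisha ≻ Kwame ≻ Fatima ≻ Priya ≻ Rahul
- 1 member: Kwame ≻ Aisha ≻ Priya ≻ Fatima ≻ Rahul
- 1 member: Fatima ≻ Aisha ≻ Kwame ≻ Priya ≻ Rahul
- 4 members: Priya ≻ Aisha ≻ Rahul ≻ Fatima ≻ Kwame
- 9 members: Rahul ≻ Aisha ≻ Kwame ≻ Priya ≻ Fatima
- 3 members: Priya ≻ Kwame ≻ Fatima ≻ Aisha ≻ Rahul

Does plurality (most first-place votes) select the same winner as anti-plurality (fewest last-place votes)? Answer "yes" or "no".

yes

Plurality — first-place votes: Rahul 9, Fatima 1, Kwame 1, Priya 12, Aisha 8. Winner: Priya.
Anti-plurality — last-place votes: Rahul 12, Fatima 10, Kwame 4, Priya 0, Aisha 5. Winner: Priya.
The two methods agree.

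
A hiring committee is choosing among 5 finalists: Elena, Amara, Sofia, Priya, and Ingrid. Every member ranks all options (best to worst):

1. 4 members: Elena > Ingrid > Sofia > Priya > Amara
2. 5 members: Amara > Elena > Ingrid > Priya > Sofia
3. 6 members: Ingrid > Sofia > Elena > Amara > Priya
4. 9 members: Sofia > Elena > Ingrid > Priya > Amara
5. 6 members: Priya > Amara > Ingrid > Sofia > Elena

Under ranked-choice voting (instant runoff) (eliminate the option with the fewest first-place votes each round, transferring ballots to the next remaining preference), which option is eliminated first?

Round 1: Elena 4, Amara 5, Sofia 9, Priya 6, Ingrid 6. Eliminate Elena.

Elena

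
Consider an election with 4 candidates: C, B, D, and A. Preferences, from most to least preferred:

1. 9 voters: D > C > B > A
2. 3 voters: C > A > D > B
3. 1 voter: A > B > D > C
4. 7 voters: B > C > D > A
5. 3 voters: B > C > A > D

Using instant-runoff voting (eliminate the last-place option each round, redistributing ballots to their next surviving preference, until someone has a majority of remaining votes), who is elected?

Round 1: C 3, B 10, D 9, A 1. Eliminate A.
Round 2: C 3, B 11, D 9. Eliminate C.
Round 3: B 11, D 12. D has a majority.

D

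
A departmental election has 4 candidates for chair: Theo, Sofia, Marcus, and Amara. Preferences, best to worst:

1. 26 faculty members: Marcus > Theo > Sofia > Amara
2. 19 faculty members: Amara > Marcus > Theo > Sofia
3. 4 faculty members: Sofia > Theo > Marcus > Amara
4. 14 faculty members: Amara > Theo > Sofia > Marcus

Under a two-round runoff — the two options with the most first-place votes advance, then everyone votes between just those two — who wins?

Amara

Round 1 first-place votes: Theo 0, Sofia 4, Marcus 26, Amara 33.
Amara and Marcus advance.
Runoff: Amara is preferred to Marcus by 33 voters; Marcus by 30.
Amara wins the runoff.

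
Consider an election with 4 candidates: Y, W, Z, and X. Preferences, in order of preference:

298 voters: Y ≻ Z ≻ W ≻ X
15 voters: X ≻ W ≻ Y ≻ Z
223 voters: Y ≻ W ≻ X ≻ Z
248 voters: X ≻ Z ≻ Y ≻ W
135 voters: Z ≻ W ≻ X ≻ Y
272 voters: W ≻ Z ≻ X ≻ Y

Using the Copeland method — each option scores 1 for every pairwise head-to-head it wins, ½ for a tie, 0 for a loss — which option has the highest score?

Z

Y: beats W; loses to Z and X → score 1.
W: beats X; loses to Y and Z → score 1.
Z: beats Y, W, and X → score 3.
X: beats Y; loses to W and Z → score 1.
Z has the best pairwise record.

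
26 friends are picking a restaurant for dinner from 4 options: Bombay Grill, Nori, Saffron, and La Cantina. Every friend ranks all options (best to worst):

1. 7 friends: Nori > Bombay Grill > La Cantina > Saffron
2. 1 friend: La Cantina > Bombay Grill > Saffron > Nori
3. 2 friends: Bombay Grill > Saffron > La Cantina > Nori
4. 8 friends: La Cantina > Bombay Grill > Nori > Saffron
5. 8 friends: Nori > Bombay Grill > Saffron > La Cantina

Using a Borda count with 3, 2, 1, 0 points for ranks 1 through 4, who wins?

Bombay Grill: 7·2 + 1·2 + 2·3 + 8·2 + 8·2 = 54
Nori: 7·3 + 1·0 + 2·0 + 8·1 + 8·3 = 53
Saffron: 7·0 + 1·1 + 2·2 + 8·0 + 8·1 = 13
La Cantina: 7·1 + 1·3 + 2·1 + 8·3 + 8·0 = 36
Bombay Grill has the highest Borda score (54).

Bombay Grill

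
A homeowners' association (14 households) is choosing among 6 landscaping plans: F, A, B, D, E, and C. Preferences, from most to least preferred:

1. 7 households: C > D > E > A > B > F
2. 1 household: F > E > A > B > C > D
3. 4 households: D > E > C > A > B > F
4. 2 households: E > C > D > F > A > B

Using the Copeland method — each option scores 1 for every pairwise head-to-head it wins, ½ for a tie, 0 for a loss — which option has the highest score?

F: loses to A, B, D, E, and C → score 0.
A: beats F and B; loses to D, E, and C → score 2.
B: beats F; loses to A, D, E, and C → score 1.
D: beats F, A, B, and E; loses to C → score 4.
E: beats F, A, and B; ties C; loses to D → score 3.5.
C: beats F, A, B, and D; ties E → score 4.5.
C has the best pairwise record.

C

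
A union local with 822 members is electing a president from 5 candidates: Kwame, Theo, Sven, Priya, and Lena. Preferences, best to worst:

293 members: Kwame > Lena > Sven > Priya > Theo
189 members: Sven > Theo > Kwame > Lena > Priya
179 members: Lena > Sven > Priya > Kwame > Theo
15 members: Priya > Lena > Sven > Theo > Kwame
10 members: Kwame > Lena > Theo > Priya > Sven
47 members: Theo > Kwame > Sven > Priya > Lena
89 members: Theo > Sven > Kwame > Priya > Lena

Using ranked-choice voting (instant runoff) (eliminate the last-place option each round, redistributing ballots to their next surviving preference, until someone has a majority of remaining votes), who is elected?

Sven

Round 1: Kwame 303, Theo 136, Sven 189, Priya 15, Lena 179. Eliminate Priya.
Round 2: Kwame 303, Theo 136, Sven 189, Lena 194. Eliminate Theo.
Round 3: Kwame 350, Sven 278, Lena 194. Eliminate Lena.
Round 4: Kwame 350, Sven 472. Sven has a majority.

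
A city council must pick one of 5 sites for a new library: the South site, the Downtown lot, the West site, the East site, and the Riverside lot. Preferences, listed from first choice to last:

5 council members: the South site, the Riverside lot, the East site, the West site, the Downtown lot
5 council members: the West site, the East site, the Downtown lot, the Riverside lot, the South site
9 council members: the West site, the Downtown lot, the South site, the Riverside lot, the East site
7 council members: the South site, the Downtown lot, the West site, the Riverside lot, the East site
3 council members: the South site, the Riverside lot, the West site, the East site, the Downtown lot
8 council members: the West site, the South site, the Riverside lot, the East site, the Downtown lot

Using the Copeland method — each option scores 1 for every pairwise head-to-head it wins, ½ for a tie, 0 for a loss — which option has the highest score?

the West site

the South site: beats the Downtown lot, the East site, and the Riverside lot; loses to the West site → score 3.
the Downtown lot: beats the Riverside lot; loses to the South site, the West site, and the East site → score 1.
the West site: beats the South site, the Downtown lot, the East site, and the Riverside lot → score 4.
the East site: beats the Downtown lot; loses to the South site, the West site, and the Riverside lot → score 1.
the Riverside lot: beats the East site; loses to the South site, the Downtown lot, and the West site → score 1.
the West site has the best pairwise record.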